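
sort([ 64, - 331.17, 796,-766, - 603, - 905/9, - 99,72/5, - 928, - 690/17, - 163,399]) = [ - 928 , -766, - 603, - 331.17, - 163,  -  905/9, - 99, - 690/17,72/5,64, 399,796 ]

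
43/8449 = 43/8449 = 0.01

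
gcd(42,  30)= 6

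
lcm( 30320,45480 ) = 90960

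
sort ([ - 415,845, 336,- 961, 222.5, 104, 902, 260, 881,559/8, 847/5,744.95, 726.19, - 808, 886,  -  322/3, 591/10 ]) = [ - 961, - 808,-415,- 322/3,591/10, 559/8,  104, 847/5, 222.5, 260, 336,726.19,744.95, 845 , 881, 886, 902] 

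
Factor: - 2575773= - 3^3*19^1*5021^1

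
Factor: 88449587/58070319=3^( - 1 )*41^1*2157307^1* 19356773^( - 1)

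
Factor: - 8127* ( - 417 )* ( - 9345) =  - 31669821855 = - 3^5 * 5^1* 7^2*43^1*89^1*139^1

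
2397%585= 57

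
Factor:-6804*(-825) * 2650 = 2^3 * 3^6*5^4*7^1*11^1*53^1= 14875245000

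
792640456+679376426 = 1472016882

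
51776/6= 8629 + 1/3 = 8629.33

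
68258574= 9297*7342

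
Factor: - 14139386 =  - 2^1*47^1  *349^1*431^1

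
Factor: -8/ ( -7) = 2^3 * 7^ (- 1)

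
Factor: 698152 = 2^3*7^2*13^1*137^1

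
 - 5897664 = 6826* (  -  864)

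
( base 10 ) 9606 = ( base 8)22606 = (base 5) 301411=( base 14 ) 3702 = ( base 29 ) BC7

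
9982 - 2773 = 7209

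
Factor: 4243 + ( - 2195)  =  2048 = 2^11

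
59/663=59/663 = 0.09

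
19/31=19/31  =  0.61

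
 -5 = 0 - 5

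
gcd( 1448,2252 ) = 4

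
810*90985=73697850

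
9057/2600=9057/2600 = 3.48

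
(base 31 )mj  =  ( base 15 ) 31b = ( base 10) 701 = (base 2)1010111101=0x2BD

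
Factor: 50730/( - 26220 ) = -2^ ( - 1 )*23^( - 1)*89^1 = - 89/46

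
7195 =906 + 6289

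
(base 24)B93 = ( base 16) 199B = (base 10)6555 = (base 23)C90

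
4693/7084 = 4693/7084 = 0.66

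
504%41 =12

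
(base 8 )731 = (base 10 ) 473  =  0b111011001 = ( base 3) 122112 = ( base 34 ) DV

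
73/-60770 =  - 73/60770 = -0.00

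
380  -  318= 62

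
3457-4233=-776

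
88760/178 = 44380/89 = 498.65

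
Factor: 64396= 2^2*17^1*947^1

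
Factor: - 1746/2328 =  -3/4 = - 2^( - 2 )*3^1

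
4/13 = 4/13 = 0.31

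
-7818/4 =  - 1955+1/2 = -1954.50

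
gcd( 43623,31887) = 9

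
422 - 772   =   - 350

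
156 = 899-743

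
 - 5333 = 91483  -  96816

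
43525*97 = 4221925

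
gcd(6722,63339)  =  1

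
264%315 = 264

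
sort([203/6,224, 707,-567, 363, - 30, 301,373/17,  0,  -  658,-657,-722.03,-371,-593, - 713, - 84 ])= [  -  722.03, - 713,-658,  -  657, - 593,  -  567,  -  371,  -  84,  -  30, 0,373/17, 203/6  ,  224, 301, 363,707 ]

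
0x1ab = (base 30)e7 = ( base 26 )gb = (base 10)427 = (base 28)f7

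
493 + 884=1377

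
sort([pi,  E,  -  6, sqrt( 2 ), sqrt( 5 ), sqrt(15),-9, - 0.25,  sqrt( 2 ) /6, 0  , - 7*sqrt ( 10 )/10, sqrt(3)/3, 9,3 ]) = [ - 9 , - 6, - 7*sqrt(10 ) /10 , - 0.25,0,sqrt(2) /6,sqrt( 3)/3, sqrt( 2), sqrt( 5 ) , E, 3, pi,sqrt( 15) , 9]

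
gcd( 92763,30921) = 30921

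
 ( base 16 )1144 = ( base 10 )4420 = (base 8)10504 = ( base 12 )2684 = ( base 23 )884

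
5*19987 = 99935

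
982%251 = 229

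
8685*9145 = 79424325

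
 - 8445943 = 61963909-70409852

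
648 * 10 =6480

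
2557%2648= 2557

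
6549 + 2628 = 9177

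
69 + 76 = 145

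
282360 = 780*362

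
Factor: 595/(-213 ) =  - 3^(-1 )*5^1 * 7^1*17^1*71^( - 1 )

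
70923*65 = 4609995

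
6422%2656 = 1110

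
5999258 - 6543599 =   -  544341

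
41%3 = 2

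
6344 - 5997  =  347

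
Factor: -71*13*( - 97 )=89531=   13^1*71^1*97^1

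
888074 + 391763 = 1279837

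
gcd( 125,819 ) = 1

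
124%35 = 19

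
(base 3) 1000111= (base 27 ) 10d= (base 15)347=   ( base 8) 1346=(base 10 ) 742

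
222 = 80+142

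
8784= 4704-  - 4080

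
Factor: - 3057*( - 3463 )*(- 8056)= - 85283965896 = - 2^3 * 3^1*19^1*53^1* 1019^1*3463^1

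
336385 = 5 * 67277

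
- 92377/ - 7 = 13196 + 5/7= 13196.71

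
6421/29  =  6421/29  =  221.41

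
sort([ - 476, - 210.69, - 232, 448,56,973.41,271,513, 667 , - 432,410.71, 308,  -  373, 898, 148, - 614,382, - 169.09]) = [ - 614, - 476, - 432, - 373, - 232, - 210.69, - 169.09,56 , 148,271,308 , 382, 410.71,448,513 , 667, 898, 973.41 ]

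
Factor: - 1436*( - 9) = 2^2*3^2 * 359^1 = 12924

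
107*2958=316506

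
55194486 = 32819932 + 22374554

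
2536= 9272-6736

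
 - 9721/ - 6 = 9721/6  =  1620.17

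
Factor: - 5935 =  - 5^1*1187^1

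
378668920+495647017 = 874315937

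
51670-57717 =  - 6047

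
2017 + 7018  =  9035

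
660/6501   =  20/197 = 0.10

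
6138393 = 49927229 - 43788836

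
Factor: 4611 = 3^1 * 29^1*53^1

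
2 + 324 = 326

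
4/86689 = 4/86689 = 0.00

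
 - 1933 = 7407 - 9340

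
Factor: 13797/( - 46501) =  - 27/91= -  3^3*7^( - 1 )*13^(  -  1 )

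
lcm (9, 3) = 9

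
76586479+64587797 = 141174276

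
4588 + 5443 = 10031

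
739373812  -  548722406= 190651406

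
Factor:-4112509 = - 97^1*42397^1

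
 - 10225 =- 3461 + -6764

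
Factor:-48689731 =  - 523^1*93097^1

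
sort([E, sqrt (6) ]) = [sqrt( 6 ), E ]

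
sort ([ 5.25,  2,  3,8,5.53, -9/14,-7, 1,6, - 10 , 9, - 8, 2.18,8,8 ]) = [ - 10 , - 8, - 7,-9/14,1, 2,2.18, 3,  5.25,5.53, 6,8,  8  ,  8,9]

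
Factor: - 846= - 2^1*3^2* 47^1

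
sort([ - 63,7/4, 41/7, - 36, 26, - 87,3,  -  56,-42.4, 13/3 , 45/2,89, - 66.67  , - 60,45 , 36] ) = [ - 87,- 66.67, - 63, - 60, - 56,-42.4, - 36,7/4,3, 13/3,  41/7, 45/2, 26,  36, 45, 89] 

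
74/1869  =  74/1869 = 0.04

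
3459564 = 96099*36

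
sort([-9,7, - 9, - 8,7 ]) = [  -  9, - 9, - 8, 7, 7]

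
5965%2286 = 1393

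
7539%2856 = 1827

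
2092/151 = 2092/151 = 13.85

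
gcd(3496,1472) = 184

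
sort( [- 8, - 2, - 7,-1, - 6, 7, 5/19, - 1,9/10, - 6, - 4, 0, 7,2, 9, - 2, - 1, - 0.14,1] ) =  [ - 8 , - 7, - 6, - 6, - 4, - 2,-2, - 1, - 1 , - 1,-0.14,0,5/19, 9/10,1, 2,7, 7,9] 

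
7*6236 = 43652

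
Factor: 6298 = 2^1*47^1* 67^1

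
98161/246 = 399 + 7/246= 399.03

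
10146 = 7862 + 2284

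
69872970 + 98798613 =168671583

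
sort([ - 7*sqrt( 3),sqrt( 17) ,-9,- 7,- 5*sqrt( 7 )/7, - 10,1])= [-7*sqrt (3 ), - 10, - 9, - 7, -5*sqrt( 7)/7 , 1,  sqrt (17)]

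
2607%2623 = 2607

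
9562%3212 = 3138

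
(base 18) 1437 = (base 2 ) 1110000010101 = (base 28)94l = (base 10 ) 7189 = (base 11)5446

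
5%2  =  1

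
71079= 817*87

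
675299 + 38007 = 713306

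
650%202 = 44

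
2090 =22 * 95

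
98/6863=98/6863=0.01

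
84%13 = 6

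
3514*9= 31626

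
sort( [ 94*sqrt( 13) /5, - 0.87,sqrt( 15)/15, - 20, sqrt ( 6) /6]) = [ - 20, - 0.87,sqrt(15) /15,  sqrt( 6)/6, 94  *  sqrt(13)/5 ] 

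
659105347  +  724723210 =1383828557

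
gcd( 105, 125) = 5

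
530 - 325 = 205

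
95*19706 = 1872070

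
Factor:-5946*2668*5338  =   - 84681647664 = - 2^4*3^1*17^1 * 23^1 * 29^1*157^1*991^1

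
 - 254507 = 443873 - 698380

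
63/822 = 21/274 = 0.08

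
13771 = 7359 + 6412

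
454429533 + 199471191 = 653900724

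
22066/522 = 42 + 71/261  =  42.27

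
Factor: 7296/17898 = 64/157= 2^6*157^( - 1 )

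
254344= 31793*8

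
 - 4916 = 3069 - 7985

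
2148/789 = 2 + 190/263 = 2.72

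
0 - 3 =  -3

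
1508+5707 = 7215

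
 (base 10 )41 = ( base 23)1i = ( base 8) 51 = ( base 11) 38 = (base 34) 17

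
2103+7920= 10023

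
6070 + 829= 6899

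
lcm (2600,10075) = 80600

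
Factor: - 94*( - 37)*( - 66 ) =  - 2^2*3^1*11^1*  37^1*47^1 = -229548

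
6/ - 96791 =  - 1+96785/96791 = -0.00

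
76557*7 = 535899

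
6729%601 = 118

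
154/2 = 77 = 77.00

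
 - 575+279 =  - 296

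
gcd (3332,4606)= 98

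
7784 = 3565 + 4219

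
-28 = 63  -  91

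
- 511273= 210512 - 721785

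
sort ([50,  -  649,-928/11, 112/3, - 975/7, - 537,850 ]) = [ - 649, - 537, - 975/7, - 928/11,112/3, 50,850 ]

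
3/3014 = 3/3014=0.00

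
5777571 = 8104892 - 2327321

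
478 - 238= 240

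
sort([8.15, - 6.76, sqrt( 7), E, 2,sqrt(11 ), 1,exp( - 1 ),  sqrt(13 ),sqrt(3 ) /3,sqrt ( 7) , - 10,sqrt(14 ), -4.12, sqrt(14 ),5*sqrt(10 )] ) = [ - 10, - 6.76,  -  4.12, exp( -1 ),sqrt(3 )/3,1,2,sqrt(7),sqrt( 7 ),  E,sqrt(11), sqrt (13 ),sqrt(14),sqrt( 14), 8.15, 5*sqrt(10 ) ] 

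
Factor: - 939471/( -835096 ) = 2^( - 3) * 3^1*13^2 * 17^1 *47^( - 1 )*109^1 * 2221^(- 1)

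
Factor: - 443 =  - 443^1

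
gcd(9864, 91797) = 3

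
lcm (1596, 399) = 1596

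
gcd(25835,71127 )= 1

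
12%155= 12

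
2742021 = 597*4593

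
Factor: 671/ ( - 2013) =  - 3^(  -  1) = - 1/3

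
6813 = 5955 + 858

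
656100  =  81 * 8100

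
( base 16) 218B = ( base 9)12701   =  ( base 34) 7ej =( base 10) 8587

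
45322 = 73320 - 27998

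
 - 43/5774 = -1 + 5731/5774 = - 0.01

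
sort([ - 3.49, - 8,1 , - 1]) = [ - 8, - 3.49, - 1,1] 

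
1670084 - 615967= 1054117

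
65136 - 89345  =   - 24209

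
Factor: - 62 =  - 2^1*31^1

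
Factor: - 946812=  - 2^2*3^1*78901^1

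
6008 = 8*751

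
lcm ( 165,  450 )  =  4950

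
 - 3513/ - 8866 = 3513/8866 = 0.40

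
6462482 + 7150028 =13612510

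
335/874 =335/874  =  0.38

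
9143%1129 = 111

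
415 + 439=854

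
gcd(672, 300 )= 12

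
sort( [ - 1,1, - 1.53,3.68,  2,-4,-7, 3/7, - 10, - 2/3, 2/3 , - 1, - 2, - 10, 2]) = [ - 10, - 10, - 7,- 4, - 2, - 1.53, - 1, - 1,  -  2/3,3/7,2/3,1, 2,2, 3.68]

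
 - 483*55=-26565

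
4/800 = 1/200 =0.01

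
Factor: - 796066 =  - 2^1*398033^1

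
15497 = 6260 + 9237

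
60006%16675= 9981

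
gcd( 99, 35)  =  1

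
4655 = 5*931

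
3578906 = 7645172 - 4066266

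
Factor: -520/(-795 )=104/159 = 2^3*3^(- 1) * 13^1*53^ ( - 1) 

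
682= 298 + 384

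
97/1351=97/1351 =0.07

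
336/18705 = 112/6235  =  0.02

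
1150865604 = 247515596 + 903350008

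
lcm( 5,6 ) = 30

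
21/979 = 21/979 = 0.02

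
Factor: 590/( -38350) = -5^( - 1)*13^( - 1 ) = - 1/65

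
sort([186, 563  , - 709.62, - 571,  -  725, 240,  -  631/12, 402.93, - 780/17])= [ - 725, - 709.62  , - 571,-631/12,-780/17, 186,240, 402.93 , 563]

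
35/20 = 1 + 3/4 = 1.75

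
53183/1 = 53183 = 53183.00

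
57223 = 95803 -38580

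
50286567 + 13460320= 63746887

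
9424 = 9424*1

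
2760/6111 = 920/2037= 0.45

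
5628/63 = 89 + 1/3  =  89.33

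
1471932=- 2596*( - 567 ) 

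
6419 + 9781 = 16200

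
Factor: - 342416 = -2^4*21401^1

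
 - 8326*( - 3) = 24978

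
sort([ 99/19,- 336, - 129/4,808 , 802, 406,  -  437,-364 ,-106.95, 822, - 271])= [-437 ,-364, - 336,-271, - 106.95,-129/4,99/19 , 406, 802,  808,822]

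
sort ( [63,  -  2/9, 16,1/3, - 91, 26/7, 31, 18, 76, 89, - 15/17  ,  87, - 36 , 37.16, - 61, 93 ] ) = [ - 91, - 61, - 36, - 15/17, - 2/9, 1/3, 26/7, 16, 18, 31, 37.16, 63, 76, 87,89 , 93 ] 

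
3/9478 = 3/9478 = 0.00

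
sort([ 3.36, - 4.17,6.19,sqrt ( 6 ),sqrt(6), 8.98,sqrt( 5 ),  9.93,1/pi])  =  [ - 4.17,  1/pi,sqrt(5 ), sqrt( 6) , sqrt( 6 ),  3.36, 6.19,8.98, 9.93] 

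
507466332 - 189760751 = 317705581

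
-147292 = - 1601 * 92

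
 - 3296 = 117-3413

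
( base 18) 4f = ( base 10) 87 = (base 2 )1010111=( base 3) 10020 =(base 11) 7a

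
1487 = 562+925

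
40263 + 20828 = 61091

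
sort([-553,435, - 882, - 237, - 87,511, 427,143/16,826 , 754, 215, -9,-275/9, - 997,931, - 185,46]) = [ - 997,-882, - 553, - 237, - 185,-87,-275/9,-9,143/16,46,215,427,435,511,754,  826,  931]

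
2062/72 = 1031/36 = 28.64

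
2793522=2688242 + 105280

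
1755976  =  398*4412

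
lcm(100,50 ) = 100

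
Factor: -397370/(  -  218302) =395/217 = 5^1*7^( - 1)*31^ (  -  1)*79^1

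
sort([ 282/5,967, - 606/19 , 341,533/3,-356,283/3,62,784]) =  [-356, - 606/19,282/5, 62,283/3,533/3,341, 784, 967 ]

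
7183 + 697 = 7880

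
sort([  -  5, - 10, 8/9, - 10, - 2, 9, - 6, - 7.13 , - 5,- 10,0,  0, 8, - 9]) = [ - 10, - 10, - 10, - 9 , - 7.13, - 6, - 5, - 5, -2, 0, 0, 8/9 , 8,9]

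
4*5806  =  23224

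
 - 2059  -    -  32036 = 29977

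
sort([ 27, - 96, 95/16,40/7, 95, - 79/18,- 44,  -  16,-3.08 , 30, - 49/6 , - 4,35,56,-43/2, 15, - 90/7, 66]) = [-96,-44 , - 43/2, - 16,- 90/7, - 49/6, - 79/18,-4, - 3.08,40/7,95/16, 15, 27  ,  30 , 35, 56,66,95 ]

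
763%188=11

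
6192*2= 12384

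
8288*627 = 5196576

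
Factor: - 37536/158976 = - 2^( - 3)*3^( - 2)*17^1 = - 17/72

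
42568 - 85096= - 42528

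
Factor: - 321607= - 11^1*13^2*173^1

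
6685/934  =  6685/934= 7.16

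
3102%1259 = 584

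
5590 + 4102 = 9692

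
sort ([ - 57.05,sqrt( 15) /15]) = [ - 57.05,sqrt(15)/15]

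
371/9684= 371/9684= 0.04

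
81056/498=40528/249 = 162.76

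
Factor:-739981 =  - 11^1 * 67271^1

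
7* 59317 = 415219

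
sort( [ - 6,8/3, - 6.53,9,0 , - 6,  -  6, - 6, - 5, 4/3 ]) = [  -  6.53 , - 6,  -  6,-6,-6,-5, 0,4/3  ,  8/3, 9] 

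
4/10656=1/2664   =  0.00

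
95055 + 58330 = 153385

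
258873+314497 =573370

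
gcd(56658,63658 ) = 14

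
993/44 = 22 +25/44  =  22.57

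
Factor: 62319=3^1*20773^1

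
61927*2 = 123854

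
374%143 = 88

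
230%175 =55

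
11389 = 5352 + 6037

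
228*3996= 911088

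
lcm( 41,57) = 2337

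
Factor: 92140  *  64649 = 5956758860 = 2^2*5^1*13^1 * 17^1*271^1 * 4973^1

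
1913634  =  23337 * 82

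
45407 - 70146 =- 24739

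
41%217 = 41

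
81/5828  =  81/5828 = 0.01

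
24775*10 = 247750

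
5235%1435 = 930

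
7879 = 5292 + 2587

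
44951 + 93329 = 138280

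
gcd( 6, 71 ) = 1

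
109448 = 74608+34840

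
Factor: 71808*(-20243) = - 2^7 * 3^1*11^1*17^1 * 31^1*653^1 = -1453609344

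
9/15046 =9/15046 = 0.00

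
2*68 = 136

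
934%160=134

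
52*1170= 60840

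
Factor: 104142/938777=2^1 * 3^1 * 7^( -1)*17^1*41^( - 1 )*1021^1 * 3271^( - 1)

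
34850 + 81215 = 116065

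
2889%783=540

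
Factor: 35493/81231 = 11831^1*27077^( - 1) = 11831/27077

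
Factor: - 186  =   - 2^1*3^1*31^1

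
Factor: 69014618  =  2^1*31^1*503^1*2213^1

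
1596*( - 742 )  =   - 1184232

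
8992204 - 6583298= 2408906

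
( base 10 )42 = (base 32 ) 1a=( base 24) 1I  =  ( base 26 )1g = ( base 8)52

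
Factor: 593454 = 2^1*3^1*98909^1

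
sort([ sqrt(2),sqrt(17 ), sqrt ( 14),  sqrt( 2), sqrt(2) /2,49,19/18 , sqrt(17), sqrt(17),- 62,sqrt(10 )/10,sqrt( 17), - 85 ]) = [ - 85,-62,sqrt(10)/10, sqrt(2)/2, 19/18,sqrt(2),sqrt(2),  sqrt(14), sqrt(17 ), sqrt( 17),  sqrt(17), sqrt(17 ), 49 ] 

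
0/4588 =0= 0.00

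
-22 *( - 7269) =159918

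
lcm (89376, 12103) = 1161888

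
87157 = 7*12451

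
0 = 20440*0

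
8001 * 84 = 672084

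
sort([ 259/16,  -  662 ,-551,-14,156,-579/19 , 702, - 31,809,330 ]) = [ - 662, - 551,-31, - 579/19, - 14,259/16,156,330 , 702, 809]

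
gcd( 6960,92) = 4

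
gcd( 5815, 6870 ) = 5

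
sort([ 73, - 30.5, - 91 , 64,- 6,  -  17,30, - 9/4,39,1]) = [ - 91, - 30.5, - 17, - 6, - 9/4,1,30, 39  ,  64, 73 ]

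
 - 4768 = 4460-9228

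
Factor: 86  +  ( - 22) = 64=2^6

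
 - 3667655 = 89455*(-41 ) 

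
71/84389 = 71/84389 = 0.00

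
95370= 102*935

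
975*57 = 55575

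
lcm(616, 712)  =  54824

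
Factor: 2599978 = 2^1  *1299989^1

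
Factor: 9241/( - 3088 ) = -2^( - 4) * 193^( - 1 )*9241^1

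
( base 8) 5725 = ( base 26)4cd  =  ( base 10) 3029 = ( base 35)2GJ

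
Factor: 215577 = 3^2 * 17^1 * 1409^1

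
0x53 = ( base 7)146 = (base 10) 83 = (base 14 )5d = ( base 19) 47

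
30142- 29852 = 290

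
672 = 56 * 12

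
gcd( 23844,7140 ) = 12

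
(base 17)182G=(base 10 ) 7275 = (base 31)7HL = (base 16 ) 1c6b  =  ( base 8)16153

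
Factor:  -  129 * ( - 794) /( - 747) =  - 34142/249 = -2^1*3^ ( -1 )* 43^1*83^( - 1)*397^1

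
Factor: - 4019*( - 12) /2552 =12057/638 = 2^( - 1 )*3^1 * 11^(-1)*29^( - 1)*4019^1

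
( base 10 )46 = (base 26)1k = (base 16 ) 2e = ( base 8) 56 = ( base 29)1h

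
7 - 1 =6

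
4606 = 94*49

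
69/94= 69/94 = 0.73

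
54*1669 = 90126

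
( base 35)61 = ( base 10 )211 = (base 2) 11010011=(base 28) 7F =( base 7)421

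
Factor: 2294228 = 2^2*573557^1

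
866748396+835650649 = 1702399045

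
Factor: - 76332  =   - 2^2*3^1*6361^1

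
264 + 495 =759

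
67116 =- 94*( - 714)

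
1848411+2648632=4497043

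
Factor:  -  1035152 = - 2^4*31^1 *2087^1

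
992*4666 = 4628672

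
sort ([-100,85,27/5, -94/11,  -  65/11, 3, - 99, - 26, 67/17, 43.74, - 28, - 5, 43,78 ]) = [ - 100, - 99, - 28, - 26, - 94/11,  -  65/11,-5, 3, 67/17, 27/5, 43,  43.74,78,85]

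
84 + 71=155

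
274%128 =18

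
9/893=9/893 = 0.01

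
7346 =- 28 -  - 7374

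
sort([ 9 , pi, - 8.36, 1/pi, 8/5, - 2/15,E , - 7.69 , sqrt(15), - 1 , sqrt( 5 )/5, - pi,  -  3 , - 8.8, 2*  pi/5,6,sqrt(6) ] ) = [ - 8.8, - 8.36, - 7.69, - pi,  -  3, - 1 ,  -  2/15 , 1/pi , sqrt( 5 ) /5,2*pi/5 , 8/5, sqrt( 6),E , pi , sqrt(15), 6 , 9]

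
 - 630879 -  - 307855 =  - 323024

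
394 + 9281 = 9675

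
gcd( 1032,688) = 344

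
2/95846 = 1/47923  =  0.00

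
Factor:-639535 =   -  5^1*13^1*9839^1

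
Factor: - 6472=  - 2^3*809^1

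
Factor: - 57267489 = - 3^1*29^1*658247^1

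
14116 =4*3529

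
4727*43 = 203261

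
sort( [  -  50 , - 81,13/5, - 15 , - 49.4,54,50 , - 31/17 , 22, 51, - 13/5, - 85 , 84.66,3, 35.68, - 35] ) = [ - 85 , - 81, - 50, - 49.4, - 35, - 15,-13/5, - 31/17 , 13/5,  3,22,35.68 , 50, 51,54,84.66]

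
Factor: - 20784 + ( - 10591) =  - 31375=- 5^3*251^1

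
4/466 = 2/233 = 0.01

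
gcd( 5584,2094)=698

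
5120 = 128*40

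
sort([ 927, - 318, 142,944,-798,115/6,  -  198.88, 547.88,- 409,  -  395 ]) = [ - 798, - 409 ,- 395, - 318,-198.88,115/6,142,547.88, 927,  944] 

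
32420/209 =32420/209 =155.12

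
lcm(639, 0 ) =0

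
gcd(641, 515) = 1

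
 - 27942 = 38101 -66043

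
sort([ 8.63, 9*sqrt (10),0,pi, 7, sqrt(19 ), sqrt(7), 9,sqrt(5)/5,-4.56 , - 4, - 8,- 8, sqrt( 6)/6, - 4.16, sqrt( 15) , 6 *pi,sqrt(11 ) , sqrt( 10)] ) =[ - 8, - 8,  -  4.56,-4.16, - 4, 0,  sqrt( 6)/6, sqrt(5 )/5, sqrt(7), pi, sqrt(10), sqrt ( 11 ), sqrt(15),sqrt( 19 ),7, 8.63, 9,6*pi, 9*sqrt(10)] 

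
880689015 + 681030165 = 1561719180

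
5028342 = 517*9726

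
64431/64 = 64431/64 = 1006.73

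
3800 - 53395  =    -  49595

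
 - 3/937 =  - 1 + 934/937=- 0.00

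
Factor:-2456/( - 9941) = 2^3 * 307^1*9941^ ( - 1 )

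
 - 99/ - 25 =3+24/25 =3.96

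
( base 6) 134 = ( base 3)2011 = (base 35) 1N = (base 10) 58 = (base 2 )111010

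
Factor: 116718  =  2^1*3^1*7^2*397^1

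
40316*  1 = 40316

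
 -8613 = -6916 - 1697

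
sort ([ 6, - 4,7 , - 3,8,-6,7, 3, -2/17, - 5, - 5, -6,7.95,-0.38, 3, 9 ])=[ - 6, - 6,-5, - 5, - 4, - 3, - 0.38, - 2/17,3, 3, 6, 7,7, 7.95,8, 9]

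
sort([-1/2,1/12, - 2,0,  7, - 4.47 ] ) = [-4.47, - 2 , - 1/2, 0,1/12, 7 ]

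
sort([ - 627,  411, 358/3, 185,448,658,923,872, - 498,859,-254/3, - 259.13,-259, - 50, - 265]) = [ - 627, - 498, - 265, - 259.13,-259, - 254/3,-50,358/3,185, 411,448,658,859, 872, 923 ] 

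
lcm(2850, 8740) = 131100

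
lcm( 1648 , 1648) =1648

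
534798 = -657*( - 814 )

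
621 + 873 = 1494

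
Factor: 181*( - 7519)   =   - 1360939=- 73^1*103^1*181^1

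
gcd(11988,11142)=18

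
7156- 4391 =2765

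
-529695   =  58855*(-9) 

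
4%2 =0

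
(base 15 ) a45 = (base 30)2H5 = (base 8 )4413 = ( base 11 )1815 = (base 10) 2315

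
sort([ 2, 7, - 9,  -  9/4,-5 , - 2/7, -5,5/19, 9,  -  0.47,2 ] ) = [ - 9,-5, - 5 , - 9/4, - 0.47, -2/7 , 5/19 , 2,  2 , 7,9 ]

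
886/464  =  443/232 = 1.91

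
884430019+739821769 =1624251788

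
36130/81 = 446+4/81 = 446.05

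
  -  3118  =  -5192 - -2074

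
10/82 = 5/41  =  0.12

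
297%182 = 115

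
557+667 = 1224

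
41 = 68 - 27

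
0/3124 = 0 = 0.00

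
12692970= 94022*135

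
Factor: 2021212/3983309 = 2^2*11^( - 1)*37^(- 1)*101^1*5003^1*9787^( - 1)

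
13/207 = 13/207= 0.06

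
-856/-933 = 856/933 = 0.92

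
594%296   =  2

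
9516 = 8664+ 852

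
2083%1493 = 590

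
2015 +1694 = 3709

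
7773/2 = 7773/2 = 3886.50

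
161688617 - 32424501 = 129264116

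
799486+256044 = 1055530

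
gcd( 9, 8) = 1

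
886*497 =440342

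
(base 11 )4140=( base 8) 12561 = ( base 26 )833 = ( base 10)5489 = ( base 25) 8JE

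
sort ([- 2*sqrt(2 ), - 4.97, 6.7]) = [  -  4.97 , - 2 * sqrt( 2),6.7 ]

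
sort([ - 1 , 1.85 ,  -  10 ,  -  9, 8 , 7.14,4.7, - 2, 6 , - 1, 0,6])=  [  -  10,-9,-2,-1, - 1,0, 1.85 , 4.7, 6, 6, 7.14 , 8]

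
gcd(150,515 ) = 5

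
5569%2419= 731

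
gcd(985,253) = 1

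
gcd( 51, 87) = 3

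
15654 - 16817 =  - 1163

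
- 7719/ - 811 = 7719/811  =  9.52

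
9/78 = 3/26 = 0.12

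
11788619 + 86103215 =97891834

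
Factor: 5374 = 2^1*2687^1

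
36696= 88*417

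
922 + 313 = 1235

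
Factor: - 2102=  - 2^1* 1051^1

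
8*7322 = 58576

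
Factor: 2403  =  3^3*89^1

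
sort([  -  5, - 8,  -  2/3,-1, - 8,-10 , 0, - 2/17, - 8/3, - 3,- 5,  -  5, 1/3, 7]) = [-10, - 8, - 8, - 5, - 5,  -  5, - 3 ,  -  8/3, - 1, - 2/3, - 2/17,0, 1/3, 7]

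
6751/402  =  16 + 319/402  =  16.79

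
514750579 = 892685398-377934819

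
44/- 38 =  - 2 + 16/19 = - 1.16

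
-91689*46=-4217694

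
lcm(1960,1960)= 1960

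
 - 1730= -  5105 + 3375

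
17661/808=21+ 693/808   =  21.86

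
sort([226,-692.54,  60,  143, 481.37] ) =[ - 692.54,60, 143,226,481.37]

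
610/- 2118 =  - 305/1059 = - 0.29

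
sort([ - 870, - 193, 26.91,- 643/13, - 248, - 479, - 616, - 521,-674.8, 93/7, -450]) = [-870, - 674.8,- 616,-521, - 479, - 450, - 248, - 193, - 643/13, 93/7, 26.91]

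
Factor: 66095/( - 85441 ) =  - 5^1*43^( - 1)*1987^( - 1)* 13219^1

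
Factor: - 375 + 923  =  2^2*137^1 = 548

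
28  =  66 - 38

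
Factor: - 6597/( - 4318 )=2^ ( - 1)*3^2*17^(-1 )*127^(-1 )*733^1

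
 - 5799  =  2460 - 8259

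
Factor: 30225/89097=5^2*13^1* 17^(-1)* 31^1 * 1747^ ( - 1) =10075/29699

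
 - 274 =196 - 470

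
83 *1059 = 87897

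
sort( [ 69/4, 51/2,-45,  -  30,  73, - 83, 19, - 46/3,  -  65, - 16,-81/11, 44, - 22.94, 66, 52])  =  [ - 83, - 65,-45,-30,-22.94, - 16, -46/3,  -  81/11, 69/4,19, 51/2, 44, 52, 66, 73 ] 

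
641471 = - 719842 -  - 1361313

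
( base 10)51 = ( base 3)1220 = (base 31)1k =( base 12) 43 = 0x33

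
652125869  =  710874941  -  58749072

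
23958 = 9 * 2662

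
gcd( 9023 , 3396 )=1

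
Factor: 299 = 13^1*23^1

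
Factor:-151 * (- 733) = 151^1* 733^1 = 110683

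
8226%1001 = 218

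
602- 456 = 146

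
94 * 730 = 68620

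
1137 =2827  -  1690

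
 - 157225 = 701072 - 858297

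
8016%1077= 477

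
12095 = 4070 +8025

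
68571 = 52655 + 15916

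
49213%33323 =15890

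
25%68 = 25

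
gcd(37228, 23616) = 164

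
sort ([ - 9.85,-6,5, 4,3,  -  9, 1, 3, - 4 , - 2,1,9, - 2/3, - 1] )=[  -  9.85, - 9,-6, - 4,  -  2, -1, - 2/3, 1,  1,3, 3,  4, 5,9] 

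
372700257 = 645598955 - 272898698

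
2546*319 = 812174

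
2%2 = 0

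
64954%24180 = 16594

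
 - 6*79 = -474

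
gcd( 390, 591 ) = 3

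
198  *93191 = 18451818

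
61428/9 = 6825+1/3  =  6825.33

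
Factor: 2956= 2^2*739^1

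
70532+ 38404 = 108936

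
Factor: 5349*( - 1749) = -9355401 = - 3^2*11^1*53^1*1783^1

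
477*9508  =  4535316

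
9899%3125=524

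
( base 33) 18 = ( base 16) 29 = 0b101001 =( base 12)35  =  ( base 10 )41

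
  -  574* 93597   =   - 53724678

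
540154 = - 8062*( - 67)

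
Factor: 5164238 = 2^1*19^1*37^1*3673^1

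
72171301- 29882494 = 42288807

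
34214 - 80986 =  - 46772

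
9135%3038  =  21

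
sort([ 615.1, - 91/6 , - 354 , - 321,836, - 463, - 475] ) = [ - 475, - 463, - 354,-321,  -  91/6,615.1 , 836]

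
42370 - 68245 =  - 25875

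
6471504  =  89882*72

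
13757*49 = 674093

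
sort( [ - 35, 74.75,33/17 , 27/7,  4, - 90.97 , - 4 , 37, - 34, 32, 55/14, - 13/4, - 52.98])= [  -  90.97, - 52.98, -35, - 34,-4 , - 13/4 , 33/17,27/7,55/14,4,32,37, 74.75]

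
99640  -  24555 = 75085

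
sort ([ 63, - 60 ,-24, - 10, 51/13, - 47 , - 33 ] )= [ - 60, - 47, - 33, - 24, - 10, 51/13,63 ] 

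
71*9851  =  699421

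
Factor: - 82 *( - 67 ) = 2^1*41^1*67^1=   5494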